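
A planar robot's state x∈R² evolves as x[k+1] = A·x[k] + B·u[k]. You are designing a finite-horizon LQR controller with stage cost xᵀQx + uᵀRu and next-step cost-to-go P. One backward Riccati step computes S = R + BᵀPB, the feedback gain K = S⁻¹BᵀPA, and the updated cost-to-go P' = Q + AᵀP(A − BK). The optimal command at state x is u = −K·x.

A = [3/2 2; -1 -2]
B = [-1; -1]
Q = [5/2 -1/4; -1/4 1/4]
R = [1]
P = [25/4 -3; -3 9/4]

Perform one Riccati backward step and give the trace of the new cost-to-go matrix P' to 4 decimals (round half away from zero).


58.7366

BᵀP = [-3.2500 0.7500]
S = R + BᵀPB = [1] + [2.5000] = [3.5000]
BᵀPA = [-5.6250 -8.0000]
K = S⁻¹·BᵀPA = [-1.6071 -2.2857]
A−BK = [-0.1071 -0.2857; -2.6071 -4.2857]
AᵀP(A−BK) = [16.2723 25.3929; 25.3929 39.7143]
P' = Q + AᵀP(A−BK) = [18.7723 25.1429; 25.1429 39.9643]
tr(P') = 58.7366


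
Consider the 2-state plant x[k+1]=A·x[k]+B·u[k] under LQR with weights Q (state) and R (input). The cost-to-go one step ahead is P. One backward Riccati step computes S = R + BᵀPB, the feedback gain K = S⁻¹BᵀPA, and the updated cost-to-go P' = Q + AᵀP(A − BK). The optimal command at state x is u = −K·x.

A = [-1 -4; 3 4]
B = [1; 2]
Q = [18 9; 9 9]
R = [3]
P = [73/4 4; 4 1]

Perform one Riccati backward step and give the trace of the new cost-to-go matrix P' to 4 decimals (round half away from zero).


49.5455

BᵀP = [26.2500 6.0000]
S = R + BᵀPB = [3] + [38.2500] = [41.2500]
BᵀPA = [-8.2500 -81.0000]
K = S⁻¹·BᵀPA = [-0.2000 -1.9636]
A−BK = [-0.8000 -2.0364; 3.4000 7.9273]
AᵀP(A−BK) = [1.6000 4.8000; 4.8000 20.9455]
P' = Q + AᵀP(A−BK) = [19.6000 13.8000; 13.8000 29.9455]
tr(P') = 49.5455


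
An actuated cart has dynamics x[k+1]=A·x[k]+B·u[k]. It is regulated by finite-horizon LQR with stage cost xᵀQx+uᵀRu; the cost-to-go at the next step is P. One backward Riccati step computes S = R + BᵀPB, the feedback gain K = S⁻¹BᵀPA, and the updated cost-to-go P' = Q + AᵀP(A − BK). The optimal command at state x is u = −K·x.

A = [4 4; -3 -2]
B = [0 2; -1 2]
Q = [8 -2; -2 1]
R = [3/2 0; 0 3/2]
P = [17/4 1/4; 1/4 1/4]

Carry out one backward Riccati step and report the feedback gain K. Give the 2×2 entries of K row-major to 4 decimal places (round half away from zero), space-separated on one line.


BᵀP = [-0.2500 -0.2500; 9.0000 1.0000]
S = R + BᵀPB = [3/2 0; 0 3/2] + [0.2500 -1.0000; -1.0000 20.0000] = [1.7500 -1.0000; -1.0000 21.5000]
BᵀPA = [-0.2500 -0.5000; 33.0000 34.0000]
K = S⁻¹·BᵀPA = [0.7543 0.6348; 1.5700 1.6109]
A−BK = [0.8601 0.7782; -5.3857 -4.5870]
AᵀP(A−BK) = [12.6297 11.4983; 11.4983 10.5461]
P' = Q + AᵀP(A−BK) = [20.6297 9.4983; 9.4983 11.5461]
tr(P') = 32.1758

0.7543 0.6348 1.5700 1.6109


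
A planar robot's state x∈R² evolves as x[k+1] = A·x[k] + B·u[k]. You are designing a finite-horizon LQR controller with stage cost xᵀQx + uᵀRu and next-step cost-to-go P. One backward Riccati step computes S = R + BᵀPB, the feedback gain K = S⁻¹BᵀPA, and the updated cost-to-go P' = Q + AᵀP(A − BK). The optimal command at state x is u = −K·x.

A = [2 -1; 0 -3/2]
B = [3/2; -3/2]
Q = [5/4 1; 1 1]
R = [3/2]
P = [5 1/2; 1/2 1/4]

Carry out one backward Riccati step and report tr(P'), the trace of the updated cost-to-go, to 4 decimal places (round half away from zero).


BᵀP = [6.7500 0.3750]
S = R + BᵀPB = [3/2] + [9.5625] = [11.0625]
BᵀPA = [13.5000 -7.3125]
K = S⁻¹·BᵀPA = [1.2203 -0.6610]
A−BK = [0.1695 -0.0085; 1.8305 -2.4915]
AᵀP(A−BK) = [3.5254 -2.5763; -2.5763 2.2288]
P' = Q + AᵀP(A−BK) = [4.7754 -1.5763; -1.5763 3.2288]
tr(P') = 8.0042

8.0042


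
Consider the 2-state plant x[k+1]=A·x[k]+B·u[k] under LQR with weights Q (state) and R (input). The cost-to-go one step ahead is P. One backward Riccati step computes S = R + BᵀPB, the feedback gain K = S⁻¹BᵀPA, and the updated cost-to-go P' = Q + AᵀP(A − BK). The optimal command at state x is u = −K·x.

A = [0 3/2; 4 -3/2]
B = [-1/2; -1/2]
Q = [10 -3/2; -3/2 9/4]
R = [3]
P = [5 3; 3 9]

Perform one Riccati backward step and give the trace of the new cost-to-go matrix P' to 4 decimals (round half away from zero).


101.1250

BᵀP = [-4.0000 -6.0000]
S = R + BᵀPB = [3] + [5.0000] = [8.0000]
BᵀPA = [-24.0000 3.0000]
K = S⁻¹·BᵀPA = [-3.0000 0.3750]
A−BK = [-1.5000 1.6875; 2.5000 -1.3125]
AᵀP(A−BK) = [72.0000 -27.0000; -27.0000 16.8750]
P' = Q + AᵀP(A−BK) = [82.0000 -28.5000; -28.5000 19.1250]
tr(P') = 101.1250


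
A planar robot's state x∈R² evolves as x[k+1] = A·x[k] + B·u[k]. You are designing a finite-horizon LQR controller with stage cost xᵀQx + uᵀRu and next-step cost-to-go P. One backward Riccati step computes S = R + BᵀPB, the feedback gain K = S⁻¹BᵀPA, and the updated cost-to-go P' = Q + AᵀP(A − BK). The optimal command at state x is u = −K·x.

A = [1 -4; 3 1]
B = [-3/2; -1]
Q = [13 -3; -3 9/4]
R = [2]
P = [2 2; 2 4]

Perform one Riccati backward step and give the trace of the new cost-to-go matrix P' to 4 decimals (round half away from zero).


BᵀP = [-5.0000 -7.0000]
S = R + BᵀPB = [2] + [14.5000] = [16.5000]
BᵀPA = [-26.0000 13.0000]
K = S⁻¹·BᵀPA = [-1.5758 0.7879]
A−BK = [-1.3636 -2.8182; 1.4242 1.7879]
AᵀP(A−BK) = [9.0303 2.4848; 2.4848 9.7576]
P' = Q + AᵀP(A−BK) = [22.0303 -0.5152; -0.5152 12.0076]
tr(P') = 34.0379

34.0379


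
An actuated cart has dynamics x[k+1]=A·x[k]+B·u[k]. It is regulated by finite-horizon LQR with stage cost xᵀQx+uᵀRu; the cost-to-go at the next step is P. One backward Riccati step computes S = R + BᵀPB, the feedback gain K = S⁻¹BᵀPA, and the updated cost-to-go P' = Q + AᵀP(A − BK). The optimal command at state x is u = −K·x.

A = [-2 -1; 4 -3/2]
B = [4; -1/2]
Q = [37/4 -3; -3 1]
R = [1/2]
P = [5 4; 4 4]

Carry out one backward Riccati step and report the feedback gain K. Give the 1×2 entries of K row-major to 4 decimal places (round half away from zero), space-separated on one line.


0.3053 -0.5954

BᵀP = [18.0000 14.0000]
S = R + BᵀPB = [1/2] + [65.0000] = [65.5000]
BᵀPA = [20.0000 -39.0000]
K = S⁻¹·BᵀPA = [0.3053 -0.5954]
A−BK = [-3.2214 1.3817; 4.1527 -1.7977]
AᵀP(A−BK) = [13.8931 -6.0916; -6.0916 2.7786]
P' = Q + AᵀP(A−BK) = [23.1431 -9.0916; -9.0916 3.7786]
tr(P') = 26.9218


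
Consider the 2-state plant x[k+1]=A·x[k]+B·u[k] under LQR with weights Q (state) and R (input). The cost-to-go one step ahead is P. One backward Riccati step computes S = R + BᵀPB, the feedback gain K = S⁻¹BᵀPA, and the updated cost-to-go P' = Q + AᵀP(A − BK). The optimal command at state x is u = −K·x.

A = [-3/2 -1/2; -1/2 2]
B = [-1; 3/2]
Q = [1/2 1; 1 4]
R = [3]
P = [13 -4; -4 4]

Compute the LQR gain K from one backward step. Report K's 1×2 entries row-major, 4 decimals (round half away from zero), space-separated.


0.6351 0.7973

BᵀP = [-19.0000 10.0000]
S = R + BᵀPB = [3] + [34.0000] = [37.0000]
BᵀPA = [23.5000 29.5000]
K = S⁻¹·BᵀPA = [0.6351 0.7973]
A−BK = [-0.8649 0.2973; -1.4527 0.8041]
AᵀP(A−BK) = [9.3243 -1.9865; -1.9865 3.7297]
P' = Q + AᵀP(A−BK) = [9.8243 -0.9865; -0.9865 7.7297]
tr(P') = 17.5541


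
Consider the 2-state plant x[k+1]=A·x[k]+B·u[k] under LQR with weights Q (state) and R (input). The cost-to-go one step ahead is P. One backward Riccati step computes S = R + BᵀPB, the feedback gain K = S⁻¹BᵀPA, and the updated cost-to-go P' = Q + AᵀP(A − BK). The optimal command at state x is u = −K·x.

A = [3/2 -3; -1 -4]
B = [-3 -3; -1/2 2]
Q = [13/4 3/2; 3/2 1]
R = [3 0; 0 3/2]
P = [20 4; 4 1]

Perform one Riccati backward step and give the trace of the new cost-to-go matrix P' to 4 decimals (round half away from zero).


10.8393

BᵀP = [-62.0000 -12.5000; -52.0000 -10.0000]
S = R + BᵀPB = [3 0; 0 3/2] + [192.2500 161.0000; 161.0000 136.0000] = [195.2500 161.0000; 161.0000 137.5000]
BᵀPA = [-80.5000 236.0000; -68.0000 196.0000]
K = S⁻¹·BᵀPA = [-0.1304 0.9656; -0.3418 0.2949]
A−BK = [0.0832 0.7813; -0.3815 -4.1069]
AᵀP(A−BK) = [0.2564 -0.2211; -0.2211 6.3329]
P' = Q + AᵀP(A−BK) = [3.5064 1.2789; 1.2789 7.3329]
tr(P') = 10.8393


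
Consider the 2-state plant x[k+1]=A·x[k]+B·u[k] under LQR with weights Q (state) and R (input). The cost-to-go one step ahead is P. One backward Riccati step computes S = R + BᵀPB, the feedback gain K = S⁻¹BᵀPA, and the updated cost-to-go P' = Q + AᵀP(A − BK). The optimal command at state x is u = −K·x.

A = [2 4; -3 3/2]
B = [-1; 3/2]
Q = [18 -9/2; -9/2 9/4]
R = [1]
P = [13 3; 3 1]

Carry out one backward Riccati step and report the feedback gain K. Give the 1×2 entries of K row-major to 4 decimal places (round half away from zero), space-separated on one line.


-1.7241 -5.0000

BᵀP = [-8.5000 -1.5000]
S = R + BᵀPB = [1] + [6.2500] = [7.2500]
BᵀPA = [-12.5000 -36.2500]
K = S⁻¹·BᵀPA = [-1.7241 -5.0000]
A−BK = [0.2759 -1.0000; -0.4138 9.0000]
AᵀP(A−BK) = [3.4483 10.0000; 10.0000 65.0000]
P' = Q + AᵀP(A−BK) = [21.4483 5.5000; 5.5000 67.2500]
tr(P') = 88.6983


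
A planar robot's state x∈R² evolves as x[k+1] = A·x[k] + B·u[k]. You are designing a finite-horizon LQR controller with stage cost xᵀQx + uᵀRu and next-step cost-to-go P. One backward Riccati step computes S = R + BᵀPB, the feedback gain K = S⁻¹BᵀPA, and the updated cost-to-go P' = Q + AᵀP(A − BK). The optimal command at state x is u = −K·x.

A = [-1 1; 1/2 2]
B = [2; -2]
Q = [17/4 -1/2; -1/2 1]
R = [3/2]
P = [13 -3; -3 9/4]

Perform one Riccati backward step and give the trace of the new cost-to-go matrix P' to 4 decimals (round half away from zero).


BᵀP = [32.0000 -10.5000]
S = R + BᵀPB = [3/2] + [85.0000] = [86.5000]
BᵀPA = [-37.2500 11.0000]
K = S⁻¹·BᵀPA = [-0.4306 0.1272]
A−BK = [-0.1387 0.7457; -0.3613 2.2543]
AᵀP(A−BK) = [0.5213 -1.5130; -1.5130 8.6012]
P' = Q + AᵀP(A−BK) = [4.7713 -2.0130; -2.0130 9.6012]
tr(P') = 14.3725

14.3725


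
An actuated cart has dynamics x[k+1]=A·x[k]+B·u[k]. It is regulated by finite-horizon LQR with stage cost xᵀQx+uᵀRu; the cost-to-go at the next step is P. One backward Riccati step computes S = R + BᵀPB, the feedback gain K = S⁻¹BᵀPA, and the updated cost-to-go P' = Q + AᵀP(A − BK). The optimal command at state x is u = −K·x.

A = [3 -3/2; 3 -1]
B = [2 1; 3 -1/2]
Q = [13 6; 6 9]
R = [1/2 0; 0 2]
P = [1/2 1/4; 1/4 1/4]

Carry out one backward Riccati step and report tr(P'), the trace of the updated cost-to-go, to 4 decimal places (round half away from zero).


BᵀP = [1.7500 1.2500; 0.3750 0.1250]
S = R + BᵀPB = [1/2 0; 0 2] + [7.2500 1.1250; 1.1250 0.3125] = [7.7500 1.1250; 1.1250 2.3125]
BᵀPA = [9.0000 -3.8750; 1.5000 -0.6875]
K = S⁻¹·BᵀPA = [1.1482 -0.4916; 0.0901 -0.0582]
A−BK = [0.6135 -0.4587; -0.3996 0.4456]
AᵀP(A−BK) = [0.7810 -0.3637; -0.3637 0.1802]
P' = Q + AᵀP(A−BK) = [13.7810 5.6363; 5.6363 9.1802]
tr(P') = 22.9612

22.9612


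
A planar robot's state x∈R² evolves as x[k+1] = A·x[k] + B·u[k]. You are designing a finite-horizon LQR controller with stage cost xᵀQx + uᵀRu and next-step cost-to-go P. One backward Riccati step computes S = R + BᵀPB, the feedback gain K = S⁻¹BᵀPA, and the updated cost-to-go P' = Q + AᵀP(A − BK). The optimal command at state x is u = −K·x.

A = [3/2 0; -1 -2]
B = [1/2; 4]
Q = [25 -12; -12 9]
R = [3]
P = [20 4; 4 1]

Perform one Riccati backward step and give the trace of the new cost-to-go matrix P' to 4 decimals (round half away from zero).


BᵀP = [26.0000 6.0000]
S = R + BᵀPB = [3] + [37.0000] = [40.0000]
BᵀPA = [33.0000 -12.0000]
K = S⁻¹·BᵀPA = [0.8250 -0.3000]
A−BK = [1.0875 0.1500; -4.3000 -0.8000]
AᵀP(A−BK) = [6.7750 -0.1000; -0.1000 0.4000]
P' = Q + AᵀP(A−BK) = [31.7750 -12.1000; -12.1000 9.4000]
tr(P') = 41.1750

41.1750


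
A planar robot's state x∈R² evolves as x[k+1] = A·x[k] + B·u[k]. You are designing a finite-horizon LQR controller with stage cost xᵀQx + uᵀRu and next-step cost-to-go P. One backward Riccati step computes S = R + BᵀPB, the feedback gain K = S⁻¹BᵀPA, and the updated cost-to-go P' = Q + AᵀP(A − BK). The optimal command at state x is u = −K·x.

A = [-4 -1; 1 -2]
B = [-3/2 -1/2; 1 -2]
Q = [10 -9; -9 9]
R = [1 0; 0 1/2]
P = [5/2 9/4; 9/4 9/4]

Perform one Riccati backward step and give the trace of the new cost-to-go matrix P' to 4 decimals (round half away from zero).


BᵀP = [-1.5000 -1.1250; -5.7500 -5.6250]
S = R + BᵀPB = [1 0; 0 1/2] + [1.1250 3.0000; 3.0000 14.1250] = [2.1250 3.0000; 3.0000 14.6250]
BᵀPA = [4.8750 3.7500; 17.3750 17.0000]
K = S⁻¹·BᵀPA = [0.8684 0.1741; 1.0099 1.1267]
A−BK = [-2.1925 -0.1755; 2.1515 0.0793]
AᵀP(A−BK) = [2.4696 0.8252; 0.8252 0.6936]
P' = Q + AᵀP(A−BK) = [12.4696 -8.1748; -8.1748 9.6936]
tr(P') = 22.1631

22.1631


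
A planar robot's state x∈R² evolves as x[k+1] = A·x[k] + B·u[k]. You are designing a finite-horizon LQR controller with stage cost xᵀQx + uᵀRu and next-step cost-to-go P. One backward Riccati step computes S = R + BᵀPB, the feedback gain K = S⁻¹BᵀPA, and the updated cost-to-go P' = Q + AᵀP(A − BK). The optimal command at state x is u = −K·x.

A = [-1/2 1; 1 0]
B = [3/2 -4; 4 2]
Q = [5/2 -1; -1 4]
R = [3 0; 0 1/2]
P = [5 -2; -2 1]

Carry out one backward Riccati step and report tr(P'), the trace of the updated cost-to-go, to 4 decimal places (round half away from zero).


BᵀP = [-0.5000 1.0000; -24.0000 10.0000]
S = R + BᵀPB = [3 0; 0 1/2] + [3.2500 4.0000; 4.0000 116.0000] = [6.2500 4.0000; 4.0000 116.5000]
BᵀPA = [1.2500 -0.5000; 22.0000 -24.0000]
K = S⁻¹·BᵀPA = [0.0809 0.0530; 0.1861 -0.2078]
A−BK = [0.1229 0.0892; 0.3042 0.2036]
AᵀP(A−BK) = [0.0555 0.0060; 0.0060 0.0386]
P' = Q + AᵀP(A−BK) = [2.5555 -0.9940; -0.9940 4.0386]
tr(P') = 6.5941

6.5941


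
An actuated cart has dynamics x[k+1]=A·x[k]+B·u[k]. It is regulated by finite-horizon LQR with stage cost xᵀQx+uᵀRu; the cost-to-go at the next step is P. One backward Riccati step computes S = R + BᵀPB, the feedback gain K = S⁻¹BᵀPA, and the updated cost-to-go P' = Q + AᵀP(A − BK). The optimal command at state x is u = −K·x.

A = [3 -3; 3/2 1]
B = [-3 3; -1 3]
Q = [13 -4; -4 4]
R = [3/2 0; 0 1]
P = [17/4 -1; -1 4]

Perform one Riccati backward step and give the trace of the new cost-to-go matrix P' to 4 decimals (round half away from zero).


23.7090

BᵀP = [-11.7500 -1.0000; 9.7500 9.0000]
S = R + BᵀPB = [3/2 0; 0 1] + [36.2500 -38.2500; -38.2500 56.2500] = [37.7500 -38.2500; -38.2500 57.2500]
BᵀPA = [-36.7500 34.2500; 42.7500 -20.2500]
K = S⁻¹·BᵀPA = [-0.6714 1.6992; 0.2981 0.7816]
A−BK = [0.0913 -0.2471; -0.0658 0.3545]
AᵀP(A−BK) = [0.8299 -1.7162; -1.7162 5.8791]
P' = Q + AᵀP(A−BK) = [13.8299 -5.7162; -5.7162 9.8791]
tr(P') = 23.7090


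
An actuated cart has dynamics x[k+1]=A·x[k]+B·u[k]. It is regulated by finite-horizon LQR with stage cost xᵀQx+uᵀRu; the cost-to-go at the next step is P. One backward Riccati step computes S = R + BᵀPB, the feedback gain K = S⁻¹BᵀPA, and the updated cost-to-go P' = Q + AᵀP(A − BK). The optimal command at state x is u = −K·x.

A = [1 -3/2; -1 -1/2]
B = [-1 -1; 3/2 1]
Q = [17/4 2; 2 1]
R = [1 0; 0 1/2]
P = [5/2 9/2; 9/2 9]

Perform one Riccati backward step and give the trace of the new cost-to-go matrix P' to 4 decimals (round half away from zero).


8.4685

BᵀP = [4.2500 9.0000; 2.0000 4.5000]
S = R + BᵀPB = [1 0; 0 1/2] + [9.2500 4.7500; 4.7500 2.5000] = [10.2500 4.7500; 4.7500 3.0000]
BᵀPA = [-4.7500 -10.8750; -2.5000 -5.2500]
K = S⁻¹·BᵀPA = [-0.2901 -0.9389; -0.3740 -0.2634]
A−BK = [0.3359 -2.7023; -0.1908 1.1718]
AᵀP(A−BK) = [0.1870 0.1317; 0.1317 3.0315]
P' = Q + AᵀP(A−BK) = [4.4370 2.1317; 2.1317 4.0315]
tr(P') = 8.4685


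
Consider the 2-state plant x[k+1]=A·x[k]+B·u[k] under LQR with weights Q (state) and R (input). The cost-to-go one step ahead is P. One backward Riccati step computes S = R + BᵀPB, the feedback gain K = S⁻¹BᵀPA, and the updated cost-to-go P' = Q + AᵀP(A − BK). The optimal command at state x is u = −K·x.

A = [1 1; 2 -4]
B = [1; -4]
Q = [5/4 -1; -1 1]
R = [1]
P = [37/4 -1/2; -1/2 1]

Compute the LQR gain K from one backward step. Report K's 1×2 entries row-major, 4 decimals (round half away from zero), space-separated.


BᵀP = [11.2500 -4.5000]
S = R + BᵀPB = [1] + [29.2500] = [30.2500]
BᵀPA = [2.2500 29.2500]
K = S⁻¹·BᵀPA = [0.0744 0.9669]
A−BK = [0.9256 0.0331; 2.2975 -0.1322]
AᵀP(A−BK) = [11.0826 0.0744; 0.0744 0.9669]
P' = Q + AᵀP(A−BK) = [12.3326 -0.9256; -0.9256 1.9669]
tr(P') = 14.2996

0.0744 0.9669


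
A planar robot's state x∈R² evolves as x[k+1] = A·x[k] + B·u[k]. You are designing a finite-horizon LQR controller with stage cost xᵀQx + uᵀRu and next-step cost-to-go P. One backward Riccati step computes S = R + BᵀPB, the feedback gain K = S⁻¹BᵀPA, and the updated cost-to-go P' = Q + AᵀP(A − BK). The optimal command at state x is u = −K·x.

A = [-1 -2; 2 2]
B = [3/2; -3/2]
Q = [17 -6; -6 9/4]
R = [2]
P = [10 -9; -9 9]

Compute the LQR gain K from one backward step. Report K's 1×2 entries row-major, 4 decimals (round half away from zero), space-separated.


BᵀP = [28.5000 -27.0000]
S = R + BᵀPB = [2] + [83.2500] = [85.2500]
BᵀPA = [-82.5000 -111.0000]
K = S⁻¹·BᵀPA = [-0.9677 -1.3021]
A−BK = [0.4516 -0.0469; 0.5484 0.0469]
AᵀP(A−BK) = [2.1613 2.5806; 2.5806 3.4721]
P' = Q + AᵀP(A−BK) = [19.1613 -3.4194; -3.4194 5.7221]
tr(P') = 24.8834

-0.9677 -1.3021


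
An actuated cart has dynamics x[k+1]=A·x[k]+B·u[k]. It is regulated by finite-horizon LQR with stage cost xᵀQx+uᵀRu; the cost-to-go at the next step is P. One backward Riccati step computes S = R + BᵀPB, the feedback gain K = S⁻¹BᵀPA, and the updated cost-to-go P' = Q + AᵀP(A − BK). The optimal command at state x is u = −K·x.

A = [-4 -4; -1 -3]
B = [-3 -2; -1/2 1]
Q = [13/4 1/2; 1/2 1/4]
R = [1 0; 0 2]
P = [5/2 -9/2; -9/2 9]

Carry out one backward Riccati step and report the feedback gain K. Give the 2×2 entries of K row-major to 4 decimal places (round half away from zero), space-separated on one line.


0.8000 0.8000 0.1128 -0.8103

BᵀP = [-5.2500 9.0000; -9.5000 18.0000]
S = R + BᵀPB = [1 0; 0 2] + [11.2500 19.5000; 19.5000 37.0000] = [12.2500 19.5000; 19.5000 39.0000]
BᵀPA = [12.0000 -6.0000; 20.0000 -16.0000]
K = S⁻¹·BᵀPA = [0.8000 0.8000; 0.1128 -0.8103]
A−BK = [-1.3744 -3.2205; -0.7128 -1.7897]
AᵀP(A−BK) = [1.1436 1.6051; 1.6051 4.8359]
P' = Q + AᵀP(A−BK) = [4.3936 2.1051; 2.1051 5.0859]
tr(P') = 9.4795


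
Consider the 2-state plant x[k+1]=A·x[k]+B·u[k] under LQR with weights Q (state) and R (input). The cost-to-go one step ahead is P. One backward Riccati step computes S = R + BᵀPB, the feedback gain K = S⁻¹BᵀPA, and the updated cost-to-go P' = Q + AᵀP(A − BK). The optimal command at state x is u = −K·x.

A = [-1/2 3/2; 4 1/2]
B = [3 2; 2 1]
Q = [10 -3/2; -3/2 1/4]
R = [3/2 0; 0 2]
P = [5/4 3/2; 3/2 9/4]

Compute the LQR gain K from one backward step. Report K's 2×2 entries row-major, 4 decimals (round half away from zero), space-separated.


0.7008 0.2899 0.2120 0.1379

BᵀP = [6.7500 9.0000; 4.0000 5.2500]
S = R + BᵀPB = [3/2 0; 0 2] + [38.2500 22.5000; 22.5000 13.2500] = [39.7500 22.5000; 22.5000 15.2500]
BᵀPA = [32.6250 14.6250; 19.0000 8.6250]
K = S⁻¹·BᵀPA = [0.7008 0.2899; 0.2120 0.1379]
A−BK = [-3.0263 0.3546; 2.3865 -0.2176]
AᵀP(A−BK) = [3.4224 0.1105; 0.1105 0.1963]
P' = Q + AᵀP(A−BK) = [13.4224 -1.3895; -1.3895 0.4463]
tr(P') = 13.8687


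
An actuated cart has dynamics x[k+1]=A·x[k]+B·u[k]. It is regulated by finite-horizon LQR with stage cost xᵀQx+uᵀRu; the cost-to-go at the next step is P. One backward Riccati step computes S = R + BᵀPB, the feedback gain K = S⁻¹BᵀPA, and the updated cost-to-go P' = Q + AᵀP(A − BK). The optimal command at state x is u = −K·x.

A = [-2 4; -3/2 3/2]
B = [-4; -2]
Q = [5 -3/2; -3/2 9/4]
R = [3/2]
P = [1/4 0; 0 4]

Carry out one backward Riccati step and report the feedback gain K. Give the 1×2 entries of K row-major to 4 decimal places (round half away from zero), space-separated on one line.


0.6512 -0.7442

BᵀP = [-1.0000 -8.0000]
S = R + BᵀPB = [3/2] + [20.0000] = [21.5000]
BᵀPA = [14.0000 -16.0000]
K = S⁻¹·BᵀPA = [0.6512 -0.7442]
A−BK = [0.6047 1.0233; -0.1977 0.0116]
AᵀP(A−BK) = [0.8837 -0.5814; -0.5814 1.0930]
P' = Q + AᵀP(A−BK) = [5.8837 -2.0814; -2.0814 3.3430]
tr(P') = 9.2267


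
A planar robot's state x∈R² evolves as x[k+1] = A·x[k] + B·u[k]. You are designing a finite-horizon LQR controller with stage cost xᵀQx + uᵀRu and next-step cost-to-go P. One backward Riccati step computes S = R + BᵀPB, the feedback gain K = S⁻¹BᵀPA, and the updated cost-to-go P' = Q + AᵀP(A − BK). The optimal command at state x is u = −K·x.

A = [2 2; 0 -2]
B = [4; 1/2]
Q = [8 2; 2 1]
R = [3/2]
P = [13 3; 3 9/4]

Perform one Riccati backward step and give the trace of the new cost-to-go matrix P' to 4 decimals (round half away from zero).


17.0788

BᵀP = [53.5000 13.1250]
S = R + BᵀPB = [3/2] + [220.5625] = [222.0625]
BᵀPA = [107.0000 80.7500]
K = S⁻¹·BᵀPA = [0.4818 0.3636]
A−BK = [0.0726 0.5455; -0.2409 -2.1818]
AᵀP(A−BK) = [0.4424 1.0909; 1.0909 7.6364]
P' = Q + AᵀP(A−BK) = [8.4424 3.0909; 3.0909 8.6364]
tr(P') = 17.0788


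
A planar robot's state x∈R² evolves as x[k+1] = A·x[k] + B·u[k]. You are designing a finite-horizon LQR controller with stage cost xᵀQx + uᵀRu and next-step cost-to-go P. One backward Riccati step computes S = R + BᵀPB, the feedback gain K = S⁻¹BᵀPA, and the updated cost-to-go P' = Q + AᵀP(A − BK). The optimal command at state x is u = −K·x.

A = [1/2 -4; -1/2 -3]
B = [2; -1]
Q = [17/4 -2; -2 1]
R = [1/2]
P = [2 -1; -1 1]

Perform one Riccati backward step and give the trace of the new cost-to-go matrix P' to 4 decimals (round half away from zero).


13.3519

BᵀP = [5.0000 -3.0000]
S = R + BᵀPB = [1/2] + [13.0000] = [13.5000]
BᵀPA = [4.0000 -11.0000]
K = S⁻¹·BᵀPA = [0.2963 -0.8148]
A−BK = [-0.0926 -2.3704; -0.2037 -3.8148]
AᵀP(A−BK) = [0.0648 0.2593; 0.2593 8.0370]
P' = Q + AᵀP(A−BK) = [4.3148 -1.7407; -1.7407 9.0370]
tr(P') = 13.3519


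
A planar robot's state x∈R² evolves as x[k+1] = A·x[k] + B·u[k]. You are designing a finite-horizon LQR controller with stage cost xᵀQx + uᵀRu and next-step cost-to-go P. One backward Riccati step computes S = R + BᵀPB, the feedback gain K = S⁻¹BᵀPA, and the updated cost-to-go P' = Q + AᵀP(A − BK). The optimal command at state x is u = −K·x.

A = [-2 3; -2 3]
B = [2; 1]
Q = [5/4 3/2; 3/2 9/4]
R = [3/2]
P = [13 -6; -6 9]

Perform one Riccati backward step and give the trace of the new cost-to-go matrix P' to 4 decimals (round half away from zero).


35.9156

BᵀP = [20.0000 -3.0000]
S = R + BᵀPB = [3/2] + [37.0000] = [38.5000]
BᵀPA = [-34.0000 51.0000]
K = S⁻¹·BᵀPA = [-0.8831 1.3247]
A−BK = [-0.2338 0.3506; -1.1169 1.6753]
AᵀP(A−BK) = [9.9740 -14.9610; -14.9610 22.4416]
P' = Q + AᵀP(A−BK) = [11.2240 -13.4610; -13.4610 24.6916]
tr(P') = 35.9156


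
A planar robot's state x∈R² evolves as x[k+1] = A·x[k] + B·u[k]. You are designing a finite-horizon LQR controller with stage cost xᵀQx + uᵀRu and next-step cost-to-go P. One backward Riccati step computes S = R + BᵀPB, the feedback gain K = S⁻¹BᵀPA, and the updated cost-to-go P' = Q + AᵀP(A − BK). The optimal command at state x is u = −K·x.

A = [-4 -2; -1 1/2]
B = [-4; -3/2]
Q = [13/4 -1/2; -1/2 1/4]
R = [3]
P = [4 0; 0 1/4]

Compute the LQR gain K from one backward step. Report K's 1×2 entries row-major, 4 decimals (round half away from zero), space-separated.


0.9528 0.4709

BᵀP = [-16.0000 -0.3750]
S = R + BᵀPB = [3] + [64.5625] = [67.5625]
BᵀPA = [64.3750 31.8125]
K = S⁻¹·BᵀPA = [0.9528 0.4709]
A−BK = [-0.1887 -0.1166; 0.4292 1.2063]
AᵀP(A−BK) = [2.9121 1.5634; 1.5634 1.0833]
P' = Q + AᵀP(A−BK) = [6.1621 1.0634; 1.0634 1.3333]
tr(P') = 7.4954


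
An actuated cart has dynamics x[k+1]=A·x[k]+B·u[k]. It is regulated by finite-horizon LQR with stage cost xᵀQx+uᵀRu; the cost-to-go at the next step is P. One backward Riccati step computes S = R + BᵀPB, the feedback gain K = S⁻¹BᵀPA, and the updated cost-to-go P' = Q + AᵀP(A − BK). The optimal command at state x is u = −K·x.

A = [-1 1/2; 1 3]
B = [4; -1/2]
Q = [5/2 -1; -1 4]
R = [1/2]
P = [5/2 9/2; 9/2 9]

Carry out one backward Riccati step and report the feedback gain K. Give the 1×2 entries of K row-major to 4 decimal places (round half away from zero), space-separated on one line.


BᵀP = [7.7500 13.5000]
S = R + BᵀPB = [1/2] + [24.2500] = [24.7500]
BᵀPA = [5.7500 44.3750]
K = S⁻¹·BᵀPA = [0.2323 1.7929]
A−BK = [-1.9293 -6.6717; 1.1162 3.8965]
AᵀP(A−BK) = [1.1641 4.1907; 4.1907 15.5638]
P' = Q + AᵀP(A−BK) = [3.6641 3.1907; 3.1907 19.5638]
tr(P') = 23.2279

0.2323 1.7929


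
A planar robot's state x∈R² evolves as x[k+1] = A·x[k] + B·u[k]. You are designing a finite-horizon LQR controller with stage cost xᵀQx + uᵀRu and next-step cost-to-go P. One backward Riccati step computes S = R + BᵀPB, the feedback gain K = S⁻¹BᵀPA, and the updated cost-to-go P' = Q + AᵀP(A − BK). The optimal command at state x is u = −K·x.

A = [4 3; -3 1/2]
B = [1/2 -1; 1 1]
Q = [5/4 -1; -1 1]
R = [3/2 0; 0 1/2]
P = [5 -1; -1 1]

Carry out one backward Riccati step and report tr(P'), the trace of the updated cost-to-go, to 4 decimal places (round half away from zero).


BᵀP = [1.5000 0.5000; -6.0000 2.0000]
S = R + BᵀPB = [3/2 0; 0 1/2] + [1.2500 -1.0000; -1.0000 8.0000] = [2.7500 -1.0000; -1.0000 8.5000]
BᵀPA = [4.5000 4.7500; -30.0000 -17.0000]
K = S⁻¹·BᵀPA = [0.3687 1.0447; -3.4860 -1.8771]
A−BK = [0.3296 0.6006; 0.1173 1.3324]
AᵀP(A−BK) = [6.7598 4.4860; 4.4860 5.3771]
P' = Q + AᵀP(A−BK) = [8.0098 3.4860; 3.4860 6.3771]
tr(P') = 14.3869

14.3869


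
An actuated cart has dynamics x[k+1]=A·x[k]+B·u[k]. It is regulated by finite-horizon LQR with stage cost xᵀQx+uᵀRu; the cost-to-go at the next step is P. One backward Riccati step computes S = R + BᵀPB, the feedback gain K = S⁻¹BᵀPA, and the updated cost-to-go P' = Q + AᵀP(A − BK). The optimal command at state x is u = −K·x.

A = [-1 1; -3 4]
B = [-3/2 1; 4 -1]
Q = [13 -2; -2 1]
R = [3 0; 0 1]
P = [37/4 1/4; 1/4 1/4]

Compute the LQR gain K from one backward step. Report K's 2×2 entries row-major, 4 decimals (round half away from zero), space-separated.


-0.1746 0.2694 -1.1357 1.2638

BᵀP = [-12.8750 0.6250; 9.0000 0.0000]
S = R + BᵀPB = [3 0; 0 1] + [21.8125 -13.5000; -13.5000 9.0000] = [24.8125 -13.5000; -13.5000 10.0000]
BᵀPA = [11.0000 -10.3750; -9.0000 9.0000]
K = S⁻¹·BᵀPA = [-0.1746 0.2694; -1.1357 1.2638]
A−BK = [-0.1262 0.1404; -3.4374 4.1860]
AᵀP(A−BK) = [4.6992 -5.5901; -5.5901 6.6717]
P' = Q + AᵀP(A−BK) = [17.6992 -7.5901; -7.5901 7.6717]
tr(P') = 25.3710


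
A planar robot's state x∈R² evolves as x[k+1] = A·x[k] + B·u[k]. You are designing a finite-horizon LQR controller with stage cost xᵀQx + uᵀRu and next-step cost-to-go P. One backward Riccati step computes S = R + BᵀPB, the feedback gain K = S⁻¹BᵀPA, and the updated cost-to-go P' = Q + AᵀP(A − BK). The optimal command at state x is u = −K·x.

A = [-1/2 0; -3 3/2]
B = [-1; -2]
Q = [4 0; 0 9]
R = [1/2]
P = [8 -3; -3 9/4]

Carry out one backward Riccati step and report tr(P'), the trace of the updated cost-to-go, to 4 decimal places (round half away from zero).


BᵀP = [-2.0000 -1.5000]
S = R + BᵀPB = [1/2] + [5.0000] = [5.5000]
BᵀPA = [5.5000 -2.2500]
K = S⁻¹·BᵀPA = [1.0000 -0.4091]
A−BK = [0.5000 -0.4091; -1.0000 0.6818]
AᵀP(A−BK) = [7.7500 -5.6250; -5.6250 4.1420]
P' = Q + AᵀP(A−BK) = [11.7500 -5.6250; -5.6250 13.1420]
tr(P') = 24.8920

24.8920


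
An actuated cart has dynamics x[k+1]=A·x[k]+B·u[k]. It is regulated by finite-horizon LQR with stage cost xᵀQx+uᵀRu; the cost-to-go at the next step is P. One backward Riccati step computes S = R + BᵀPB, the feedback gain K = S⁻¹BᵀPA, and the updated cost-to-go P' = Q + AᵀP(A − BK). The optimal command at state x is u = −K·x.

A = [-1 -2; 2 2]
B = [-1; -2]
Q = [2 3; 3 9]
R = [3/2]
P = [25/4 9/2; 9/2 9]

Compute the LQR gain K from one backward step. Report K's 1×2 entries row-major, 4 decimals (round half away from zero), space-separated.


-0.4818 -0.2348

BᵀP = [-15.2500 -22.5000]
S = R + BᵀPB = [3/2] + [60.2500] = [61.7500]
BᵀPA = [-29.7500 -14.5000]
K = S⁻¹·BᵀPA = [-0.4818 -0.2348]
A−BK = [-1.4818 -2.2348; 1.0364 1.5304]
AᵀP(A−BK) = [9.9170 14.5142; 14.5142 21.5951]
P' = Q + AᵀP(A−BK) = [11.9170 17.5142; 17.5142 30.5951]
tr(P') = 42.5121


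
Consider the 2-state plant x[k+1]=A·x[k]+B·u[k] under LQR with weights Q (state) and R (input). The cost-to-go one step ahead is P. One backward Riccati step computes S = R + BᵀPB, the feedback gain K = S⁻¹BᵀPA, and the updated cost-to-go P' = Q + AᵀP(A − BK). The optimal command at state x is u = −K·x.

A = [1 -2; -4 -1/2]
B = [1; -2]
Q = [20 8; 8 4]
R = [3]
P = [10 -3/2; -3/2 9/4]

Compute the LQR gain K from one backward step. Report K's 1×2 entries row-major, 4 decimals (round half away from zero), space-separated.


BᵀP = [13.0000 -6.0000]
S = R + BᵀPB = [3] + [25.0000] = [28.0000]
BᵀPA = [37.0000 -23.0000]
K = S⁻¹·BᵀPA = [1.3214 -0.8214]
A−BK = [-0.3214 -1.1786; -1.3571 -2.1429]
AᵀP(A−BK) = [9.1071 3.6429; 3.6429 18.6696]
P' = Q + AᵀP(A−BK) = [29.1071 11.6429; 11.6429 22.6696]
tr(P') = 51.7768

1.3214 -0.8214


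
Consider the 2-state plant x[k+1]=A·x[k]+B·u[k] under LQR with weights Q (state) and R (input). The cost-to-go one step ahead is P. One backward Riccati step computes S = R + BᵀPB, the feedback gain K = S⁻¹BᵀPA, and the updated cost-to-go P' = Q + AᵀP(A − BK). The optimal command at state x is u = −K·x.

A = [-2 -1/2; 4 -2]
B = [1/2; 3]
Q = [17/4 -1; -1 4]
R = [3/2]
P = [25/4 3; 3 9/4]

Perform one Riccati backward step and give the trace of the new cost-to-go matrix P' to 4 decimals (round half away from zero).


19.6886

BᵀP = [12.1250 8.2500]
S = R + BᵀPB = [3/2] + [30.8125] = [32.3125]
BᵀPA = [8.7500 -22.5625]
K = S⁻¹·BᵀPA = [0.2708 -0.6983]
A−BK = [-2.1354 -0.1509; 3.1876 0.0948]
AᵀP(A−BK) = [10.6306 0.3598; 0.3598 0.8080]
P' = Q + AᵀP(A−BK) = [14.8806 -0.6402; -0.6402 4.8080]
tr(P') = 19.6886


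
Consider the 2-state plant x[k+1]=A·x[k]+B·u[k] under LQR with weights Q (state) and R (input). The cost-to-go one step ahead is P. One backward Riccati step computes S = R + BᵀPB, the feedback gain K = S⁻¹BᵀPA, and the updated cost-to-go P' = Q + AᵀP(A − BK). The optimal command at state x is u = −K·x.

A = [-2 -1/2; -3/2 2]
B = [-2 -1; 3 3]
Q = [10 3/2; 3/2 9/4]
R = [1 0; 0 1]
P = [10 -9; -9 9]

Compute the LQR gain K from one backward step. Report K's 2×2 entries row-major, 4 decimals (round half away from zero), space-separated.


BᵀP = [-47.0000 45.0000; -37.0000 36.0000]
S = R + BᵀPB = [1 0; 0 1] + [229.0000 182.0000; 182.0000 145.0000] = [230.0000 182.0000; 182.0000 146.0000]
BᵀPA = [26.5000 113.5000; 20.0000 90.5000]
K = S⁻¹·BᵀPA = [0.5022 0.2193; -0.4890 0.3465]
A−BK = [-1.4846 0.2851; -1.5395 0.3026]
AᵀP(A−BK) = [2.7226 -0.4912; -0.4912 0.2522]
P' = Q + AᵀP(A−BK) = [12.7226 1.0088; 1.0088 2.5022]
tr(P') = 15.2248

0.5022 0.2193 -0.4890 0.3465


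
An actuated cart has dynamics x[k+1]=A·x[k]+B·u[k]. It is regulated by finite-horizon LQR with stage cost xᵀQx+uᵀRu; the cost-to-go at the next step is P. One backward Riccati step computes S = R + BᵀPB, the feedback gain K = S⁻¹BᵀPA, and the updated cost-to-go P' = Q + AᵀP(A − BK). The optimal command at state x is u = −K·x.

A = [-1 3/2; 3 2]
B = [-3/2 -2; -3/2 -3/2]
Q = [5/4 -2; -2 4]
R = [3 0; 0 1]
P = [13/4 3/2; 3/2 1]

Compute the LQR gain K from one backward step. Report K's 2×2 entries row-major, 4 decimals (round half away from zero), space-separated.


BᵀP = [-7.1250 -3.7500; -8.7500 -4.5000]
S = R + BᵀPB = [3 0; 0 1] + [16.3125 19.8750; 19.8750 24.2500] = [19.3125 19.8750; 19.8750 25.2500]
BᵀPA = [-4.1250 -18.1875; -4.7500 -22.1250]
K = S⁻¹·BᵀPA = [-0.1053 -0.2105; -0.1053 -0.7105]
A−BK = [-1.3684 -0.2368; 2.6842 0.6184]
AᵀP(A−BK) = [2.3158 0.6316; 0.6316 0.7632]
P' = Q + AᵀP(A−BK) = [3.5658 -1.3684; -1.3684 4.7632]
tr(P') = 8.3289

-0.1053 -0.2105 -0.1053 -0.7105


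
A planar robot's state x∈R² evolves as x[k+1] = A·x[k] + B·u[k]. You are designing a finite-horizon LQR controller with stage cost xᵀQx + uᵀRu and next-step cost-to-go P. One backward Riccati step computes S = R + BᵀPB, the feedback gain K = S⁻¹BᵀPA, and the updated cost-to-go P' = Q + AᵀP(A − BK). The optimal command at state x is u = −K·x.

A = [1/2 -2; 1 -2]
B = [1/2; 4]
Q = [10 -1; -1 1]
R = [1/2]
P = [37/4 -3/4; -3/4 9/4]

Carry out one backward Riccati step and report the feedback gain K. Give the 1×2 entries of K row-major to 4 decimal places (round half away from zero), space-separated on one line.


BᵀP = [1.6250 8.6250]
S = R + BᵀPB = [1/2] + [35.3125] = [35.8125]
BᵀPA = [9.4375 -20.5000]
K = S⁻¹·BᵀPA = [0.2635 -0.5724]
A−BK = [0.3682 -1.7138; -0.0541 0.2897]
AᵀP(A−BK) = [1.3255 -6.0977; -6.0977 28.2653]
P' = Q + AᵀP(A−BK) = [11.3255 -7.0977; -7.0977 29.2653]
tr(P') = 40.5908

0.2635 -0.5724


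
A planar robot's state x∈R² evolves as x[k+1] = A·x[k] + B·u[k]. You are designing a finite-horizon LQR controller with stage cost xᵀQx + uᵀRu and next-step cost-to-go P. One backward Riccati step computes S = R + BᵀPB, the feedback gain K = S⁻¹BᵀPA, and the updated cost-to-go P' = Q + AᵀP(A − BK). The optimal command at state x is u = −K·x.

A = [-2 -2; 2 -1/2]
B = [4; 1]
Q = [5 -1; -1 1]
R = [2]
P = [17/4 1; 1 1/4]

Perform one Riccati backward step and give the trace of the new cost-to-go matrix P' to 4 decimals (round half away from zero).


BᵀP = [18.0000 4.2500]
S = R + BᵀPB = [2] + [76.2500] = [78.2500]
BᵀPA = [-27.5000 -38.1250]
K = S⁻¹·BᵀPA = [-0.3514 -0.4872]
A−BK = [-0.5942 -0.0511; 2.3514 -0.0128]
AᵀP(A−BK) = [0.3355 0.3514; 0.3514 0.4872]
P' = Q + AᵀP(A−BK) = [5.3355 -0.6486; -0.6486 1.4872]
tr(P') = 6.8227

6.8227


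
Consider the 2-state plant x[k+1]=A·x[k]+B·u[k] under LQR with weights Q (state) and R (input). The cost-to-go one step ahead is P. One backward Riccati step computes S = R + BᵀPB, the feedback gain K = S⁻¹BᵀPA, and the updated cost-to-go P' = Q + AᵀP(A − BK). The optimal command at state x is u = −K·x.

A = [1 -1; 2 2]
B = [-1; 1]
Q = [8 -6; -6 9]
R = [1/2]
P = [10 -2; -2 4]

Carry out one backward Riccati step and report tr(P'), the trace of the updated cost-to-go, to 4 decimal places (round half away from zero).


37.8649

BᵀP = [-12.0000 6.0000]
S = R + BᵀPB = [1/2] + [18.0000] = [18.5000]
BᵀPA = [0.0000 24.0000]
K = S⁻¹·BᵀPA = [0.0000 1.2973]
A−BK = [1.0000 0.2973; 2.0000 0.7027]
AᵀP(A−BK) = [18.0000 6.0000; 6.0000 2.8649]
P' = Q + AᵀP(A−BK) = [26.0000 0.0000; 0.0000 11.8649]
tr(P') = 37.8649


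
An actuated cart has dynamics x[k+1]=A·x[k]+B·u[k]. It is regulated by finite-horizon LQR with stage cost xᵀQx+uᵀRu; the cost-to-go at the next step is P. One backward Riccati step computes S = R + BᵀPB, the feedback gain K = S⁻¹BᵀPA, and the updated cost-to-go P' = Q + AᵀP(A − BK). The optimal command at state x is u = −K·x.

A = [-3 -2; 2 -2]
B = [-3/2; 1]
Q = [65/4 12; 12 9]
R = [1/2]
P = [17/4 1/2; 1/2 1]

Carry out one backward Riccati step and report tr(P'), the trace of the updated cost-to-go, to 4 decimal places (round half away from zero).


38.9101

BᵀP = [-5.8750 0.2500]
S = R + BᵀPB = [1/2] + [9.0625] = [9.5625]
BᵀPA = [18.1250 11.2500]
K = S⁻¹·BᵀPA = [1.8954 1.1765]
A−BK = [-0.1569 -0.2353; 0.1046 -3.1765]
AᵀP(A−BK) = [1.8954 1.1765; 1.1765 11.7647]
P' = Q + AᵀP(A−BK) = [18.1454 13.1765; 13.1765 20.7647]
tr(P') = 38.9101


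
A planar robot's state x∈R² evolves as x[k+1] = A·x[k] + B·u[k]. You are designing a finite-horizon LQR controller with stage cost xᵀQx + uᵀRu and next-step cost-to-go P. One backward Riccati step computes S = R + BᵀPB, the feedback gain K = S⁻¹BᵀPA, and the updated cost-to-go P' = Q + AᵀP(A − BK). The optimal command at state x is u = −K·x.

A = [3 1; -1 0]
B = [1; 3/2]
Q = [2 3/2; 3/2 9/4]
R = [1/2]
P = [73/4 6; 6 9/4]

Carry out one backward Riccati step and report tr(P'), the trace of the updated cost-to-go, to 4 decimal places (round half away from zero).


BᵀP = [27.2500 9.3750]
S = R + BᵀPB = [1/2] + [41.3125] = [41.8125]
BᵀPA = [72.3750 27.2500]
K = S⁻¹·BᵀPA = [1.7309 0.6517]
A−BK = [1.2691 0.3483; -3.5964 -0.9776]
AᵀP(A−BK) = [5.2231 1.5818; 1.5818 0.4907]
P' = Q + AᵀP(A−BK) = [7.2231 3.0818; 3.0818 2.7407]
tr(P') = 9.9638

9.9638


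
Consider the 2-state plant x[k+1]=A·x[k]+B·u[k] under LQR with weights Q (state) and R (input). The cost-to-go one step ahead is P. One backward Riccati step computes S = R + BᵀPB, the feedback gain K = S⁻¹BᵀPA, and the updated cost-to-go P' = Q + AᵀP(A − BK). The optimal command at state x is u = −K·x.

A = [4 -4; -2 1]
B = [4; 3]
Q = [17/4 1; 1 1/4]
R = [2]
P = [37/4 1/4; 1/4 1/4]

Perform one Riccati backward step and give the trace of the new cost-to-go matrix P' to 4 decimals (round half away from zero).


BᵀP = [37.7500 1.7500]
S = R + BᵀPB = [2] + [156.2500] = [158.2500]
BᵀPA = [147.5000 -149.2500]
K = S⁻¹·BᵀPA = [0.9321 -0.9431]
A−BK = [0.2717 -0.2275; -4.7962 3.8294]
AᵀP(A−BK) = [7.5197 -6.3886; -6.3886 5.4882]
P' = Q + AᵀP(A−BK) = [11.7697 -5.3886; -5.3886 5.7382]
tr(P') = 17.5079

17.5079


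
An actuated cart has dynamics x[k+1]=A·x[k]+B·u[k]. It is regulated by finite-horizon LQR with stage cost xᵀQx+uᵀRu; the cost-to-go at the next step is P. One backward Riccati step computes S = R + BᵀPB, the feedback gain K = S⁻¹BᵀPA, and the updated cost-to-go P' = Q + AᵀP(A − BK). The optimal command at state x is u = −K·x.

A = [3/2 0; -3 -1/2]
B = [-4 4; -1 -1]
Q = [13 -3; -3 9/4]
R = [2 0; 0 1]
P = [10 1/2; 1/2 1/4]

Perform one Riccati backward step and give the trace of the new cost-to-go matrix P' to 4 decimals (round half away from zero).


BᵀP = [-40.5000 -2.2500; 39.5000 1.7500]
S = R + BᵀPB = [2 0; 0 1] + [164.2500 -159.7500; -159.7500 156.2500] = [166.2500 -159.7500; -159.7500 157.2500]
BᵀPA = [-54.0000 1.1250; 54.0000 -0.8750]
K = S⁻¹·BᵀPA = [0.2168 0.0596; 0.5636 0.0550]
A−BK = [0.1126 0.0185; -2.2196 -0.3854]
AᵀP(A−BK) = [1.5202 0.2493; 0.2493 0.0436]
P' = Q + AᵀP(A−BK) = [14.5202 -2.7507; -2.7507 2.2936]
tr(P') = 16.8137

16.8137


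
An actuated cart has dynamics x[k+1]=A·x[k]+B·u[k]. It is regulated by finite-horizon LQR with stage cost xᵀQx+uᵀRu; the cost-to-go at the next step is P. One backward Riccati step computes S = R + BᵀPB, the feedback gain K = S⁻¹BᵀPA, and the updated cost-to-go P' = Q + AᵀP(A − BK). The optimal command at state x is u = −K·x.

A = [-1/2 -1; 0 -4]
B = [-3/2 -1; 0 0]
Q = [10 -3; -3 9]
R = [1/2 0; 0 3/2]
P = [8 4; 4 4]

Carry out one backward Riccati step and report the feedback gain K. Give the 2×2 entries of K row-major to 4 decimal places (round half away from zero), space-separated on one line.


0.2835 1.7008 0.0630 0.3780

BᵀP = [-12.0000 -6.0000; -8.0000 -4.0000]
S = R + BᵀPB = [1/2 0; 0 3/2] + [18.0000 12.0000; 12.0000 8.0000] = [18.5000 12.0000; 12.0000 9.5000]
BᵀPA = [6.0000 36.0000; 4.0000 24.0000]
K = S⁻¹·BᵀPA = [0.2835 1.7008; 0.0630 0.3780]
A−BK = [-0.0118 1.9291; 0.0000 -4.0000]
AᵀP(A−BK) = [0.0472 0.2835; 0.2835 33.7008]
P' = Q + AᵀP(A−BK) = [10.0472 -2.7165; -2.7165 42.7008]
tr(P') = 52.7480


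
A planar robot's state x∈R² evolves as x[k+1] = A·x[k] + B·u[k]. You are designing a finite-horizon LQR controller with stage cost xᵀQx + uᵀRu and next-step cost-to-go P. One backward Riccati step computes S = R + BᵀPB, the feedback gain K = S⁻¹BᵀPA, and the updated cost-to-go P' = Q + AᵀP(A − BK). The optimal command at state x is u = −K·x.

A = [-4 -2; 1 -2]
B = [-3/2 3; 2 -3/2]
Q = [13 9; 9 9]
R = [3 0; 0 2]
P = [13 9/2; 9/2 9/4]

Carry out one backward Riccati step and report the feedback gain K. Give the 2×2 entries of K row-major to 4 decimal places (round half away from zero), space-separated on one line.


-0.0544 -0.6323 -1.4409 -1.2270

BᵀP = [-10.5000 -2.2500; 32.2500 10.1250]
S = R + BᵀPB = [3 0; 0 2] + [11.2500 -28.1250; -28.1250 81.5625] = [14.2500 -28.1250; -28.1250 83.5625]
BᵀPA = [39.7500 25.5000; -118.8750 -84.7500]
K = S⁻¹·BᵀPA = [-0.0544 -0.6323; -1.4409 -1.2270]
A−BK = [0.2411 0.7326; -1.0525 -2.5760]
AᵀP(A−BK) = [5.1257 5.7711; 5.7711 9.1332]
P' = Q + AᵀP(A−BK) = [18.1257 14.7711; 14.7711 18.1332]
tr(P') = 36.2589
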